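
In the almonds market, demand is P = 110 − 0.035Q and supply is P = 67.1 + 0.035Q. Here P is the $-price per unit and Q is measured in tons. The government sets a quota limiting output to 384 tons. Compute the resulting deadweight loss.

Competitive equilibrium: 110 − 0.035Q = 67.1 + 0.035Q → Q* = 612.8571, P* = 88.55.
At Q = 384: demand price = 110 − 0.035·384 = 96.56; supply price = 67.1 + 0.035·384 = 80.54.
ΔQ = 612.8571 − 384 = 228.8571; wedge = 96.56 − 80.54 = 16.02.
The triangle = ½ × 228.8571 × 16.02 = $1833.15.

$1833.15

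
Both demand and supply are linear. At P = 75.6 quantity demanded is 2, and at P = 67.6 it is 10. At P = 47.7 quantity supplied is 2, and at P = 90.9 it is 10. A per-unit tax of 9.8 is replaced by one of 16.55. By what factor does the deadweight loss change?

Demand slope = (67.6 − 75.6)/(10 − 2) = −1, so P = 77.6 − Q.
Supply slope = (90.9 − 47.7)/(10 − 2) = 5.4, so P = 36.9 + 5.4Q.
Competitive equilibrium: 77.6 − Q = 36.9 + 5.4Q → Q* = 6.3594, P* = 71.2406.
For a per-unit tax t: ΔQ = t/6.4, so DWL = ½·t·(t/6.4) = t²/12.8.
At t = 9.8: DWL = 7.503. At t = 16.55: DWL = 21.399.
Ratio = (16.55/9.8)² = 2.852.

2.852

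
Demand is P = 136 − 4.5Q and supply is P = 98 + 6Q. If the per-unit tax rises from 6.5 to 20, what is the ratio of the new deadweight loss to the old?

Competitive equilibrium: 136 − 4.5Q = 98 + 6Q → Q* = 3.619, P* = 119.7143.
For a per-unit tax t: ΔQ = t/10.5, so DWL = ½·t·(t/10.5) = t²/21.
At t = 6.5: DWL = 2.012. At t = 20: DWL = 19.048.
Ratio = (20/6.5)² = 9.467.

9.467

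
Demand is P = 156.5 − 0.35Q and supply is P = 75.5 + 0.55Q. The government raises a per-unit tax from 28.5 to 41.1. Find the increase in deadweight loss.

487.20

Competitive equilibrium: 156.5 − 0.35Q = 75.5 + 0.55Q → Q* = 90, P* = 125.
For a per-unit tax t: ΔQ = t/0.9, so DWL = ½·t·(t/0.9) = t²/1.8.
At t = 28.5: DWL = 451.25. At t = 41.1: DWL = 938.45.
Increase = 938.45 − 451.25 = 487.20.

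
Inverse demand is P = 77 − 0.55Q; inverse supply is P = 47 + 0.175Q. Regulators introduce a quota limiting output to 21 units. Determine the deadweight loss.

150.55

Competitive equilibrium: 77 − 0.55Q = 47 + 0.175Q → Q* = 41.3793, P* = 54.2414.
At Q = 21: demand price = 77 − 0.55·21 = 65.45; supply price = 47 + 0.175·21 = 50.675.
ΔQ = 41.3793 − 21 = 20.3793; wedge = 65.45 − 50.675 = 14.775.
The triangle = ½ × 20.3793 × 14.775 = 150.55.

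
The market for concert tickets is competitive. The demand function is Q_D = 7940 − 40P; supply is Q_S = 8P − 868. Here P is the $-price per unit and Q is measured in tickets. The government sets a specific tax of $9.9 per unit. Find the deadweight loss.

$326.70

In inverse form: demand P = 198.5 − 0.025Q, supply P = 108.5 + 0.125Q.
Competitive equilibrium: 198.5 − 0.025Q = 108.5 + 0.125Q → Q* = 600, P* = 183.5.
With the tax, the buyer price exceeds the seller price by 9.9: (198.5 − 0.025Q) − (108.5 + 0.125Q) = 9.9 → Q' = 534.
ΔQ = 600 − 534 = 66; the wedge equals the tax, 9.9.
The triangle = ½ × 66 × 9.9 = $326.70.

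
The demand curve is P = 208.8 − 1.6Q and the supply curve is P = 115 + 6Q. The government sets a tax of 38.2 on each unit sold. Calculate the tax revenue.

279.46

Competitive equilibrium: 208.8 − 1.6Q = 115 + 6Q → Q* = 12.3421, P* = 189.0526.
With the tax, the buyer price exceeds the seller price by 38.2: (208.8 − 1.6Q) − (115 + 6Q) = 38.2 → Q' = 7.3158.
Tax revenue = 38.2 × 7.3158 = 279.46.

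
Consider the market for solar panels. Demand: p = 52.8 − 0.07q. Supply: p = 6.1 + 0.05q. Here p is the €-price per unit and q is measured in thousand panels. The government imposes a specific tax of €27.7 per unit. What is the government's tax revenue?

€4385.83 thousand

Competitive equilibrium: 52.8 − 0.07q = 6.1 + 0.05q → q* = 389.1667, p* = 25.5583.
With the tax, the buyer price exceeds the seller price by 27.7: (52.8 − 0.07q) − (6.1 + 0.05q) = 27.7 → q' = 158.3333.
Tax revenue = 27.7 × 158.3333 = €4385.83 thousand.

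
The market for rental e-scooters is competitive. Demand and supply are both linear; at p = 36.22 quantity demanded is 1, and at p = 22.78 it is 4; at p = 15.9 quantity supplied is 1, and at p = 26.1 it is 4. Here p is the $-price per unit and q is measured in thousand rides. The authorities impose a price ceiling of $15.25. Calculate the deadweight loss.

Demand slope = (22.78 − 36.22)/(4 − 1) = −4.48, so p = 40.7 − 4.48q.
Supply slope = (26.1 − 15.9)/(4 − 1) = 3.4, so p = 12.5 + 3.4q.
Competitive equilibrium: 40.7 − 4.48q = 12.5 + 3.4q → q* = 3.5787, p* = 24.6675.
At the ceiling p = 15.25, quantity supplied = (15.25 − 12.5)/3.4 = 0.8088.
Willingness to pay at q' = 0.8088: 40.7 − 4.48·0.8088 = 37.0766.
Δq = 3.5787 − 0.8088 = 2.7699; wedge = 37.0766 − 15.25 = 21.8266.
Welfare loss = ½ × 2.7699 × 21.8266 = $30.23 thousand.

$30.23 thousand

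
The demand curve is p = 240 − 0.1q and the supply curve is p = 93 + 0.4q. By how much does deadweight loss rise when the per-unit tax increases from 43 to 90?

Competitive equilibrium: 240 − 0.1q = 93 + 0.4q → q* = 294, p* = 210.6.
For a per-unit tax t: Δq = t/0.5, so DWL = ½·t·(t/0.5) = t²/1.
At t = 43: DWL = 1849. At t = 90: DWL = 8100.
Increase = 8100 − 1849 = 6251.

6251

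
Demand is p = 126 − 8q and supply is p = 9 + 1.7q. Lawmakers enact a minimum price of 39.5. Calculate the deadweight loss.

Competitive equilibrium: 126 − 8q = 9 + 1.7q → q* = 12.0619, p* = 29.5052.
At the floor p = 39.5, quantity demanded = (126 − 39.5)/8 = 10.8125.
Sellers' marginal cost at q' = 10.8125: 9 + 1.7·10.8125 = 27.3813.
Δq = 12.0619 − 10.8125 = 1.2494; wedge = 39.5 − 27.3813 = 12.1187.
Welfare loss = ½ × 1.2494 × 12.1187 = 7.57.

7.57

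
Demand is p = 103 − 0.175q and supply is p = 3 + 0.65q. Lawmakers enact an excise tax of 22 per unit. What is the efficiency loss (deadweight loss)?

293.33

Competitive equilibrium: 103 − 0.175q = 3 + 0.65q → q* = 121.2121, p* = 81.7879.
With the tax, the buyer price exceeds the seller price by 22: (103 − 0.175q) − (3 + 0.65q) = 22 → q' = 94.5455.
Δq = 121.2121 − 94.5455 = 26.6666; the wedge equals the tax, 22.
The triangle = ½ × 26.6666 × 22 = 293.33.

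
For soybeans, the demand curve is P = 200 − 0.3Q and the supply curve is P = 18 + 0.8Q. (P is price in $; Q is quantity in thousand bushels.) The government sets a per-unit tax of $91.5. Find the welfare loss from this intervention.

$3805.57 thousand

Competitive equilibrium: 200 − 0.3Q = 18 + 0.8Q → Q* = 165.4545, P* = 150.3636.
With the tax, the buyer price exceeds the seller price by 91.5: (200 − 0.3Q) − (18 + 0.8Q) = 91.5 → Q' = 82.2727.
ΔQ = 165.4545 − 82.2727 = 83.1818; the wedge equals the tax, 91.5.
Welfare loss = ½ × 83.1818 × 91.5 = $3805.57 thousand.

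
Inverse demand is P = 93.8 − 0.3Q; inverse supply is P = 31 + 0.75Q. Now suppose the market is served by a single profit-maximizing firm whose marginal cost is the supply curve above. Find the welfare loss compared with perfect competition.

92.74

Competitive equilibrium: 93.8 − 0.3Q = 31 + 0.75Q → Q* = 59.8095, P* = 75.8571.
Marginal revenue: MR = 93.8 − 0.6Q. Set MR = MC: 93.8 − 0.6Q = 31 + 0.75Q → Q_m = 46.5185.
Price P_m = 93.8 − 0.3·46.5185 = 79.8445; MC(Q_m) = 31 + 0.75·46.5185 = 65.8889.
Competitive Q* = 59.8095, so ΔQ = 13.291; wedge = 79.8445 − 65.8889 = 13.9556.
DWL = ½ × 13.291 × 13.9556 = 92.74.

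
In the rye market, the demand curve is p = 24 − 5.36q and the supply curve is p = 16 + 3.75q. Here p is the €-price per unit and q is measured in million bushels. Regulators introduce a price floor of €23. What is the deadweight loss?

€2.18 million

Competitive equilibrium: 24 − 5.36q = 16 + 3.75q → q* = 0.8782, p* = 19.2931.
At the floor p = 23, quantity demanded = (24 − 23)/5.36 = 0.1866.
Sellers' marginal cost at q' = 0.1866: 16 + 3.75·0.1866 = 16.6998.
Δq = 0.8782 − 0.1866 = 0.6916; wedge = 23 − 16.6998 = 6.3002.
Welfare loss = ½ × 0.6916 × 6.3002 = €2.18 million.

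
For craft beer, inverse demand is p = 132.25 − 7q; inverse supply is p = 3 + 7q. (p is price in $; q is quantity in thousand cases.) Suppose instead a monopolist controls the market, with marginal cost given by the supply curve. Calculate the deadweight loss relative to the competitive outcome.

$66.29 thousand

Competitive equilibrium: 132.25 − 7q = 3 + 7q → q* = 9.2321, p* = 67.625.
Marginal revenue: MR = 132.25 − 14q. Set MR = MC: 132.25 − 14q = 3 + 7q → q_m = 6.1548.
Price p_m = 132.25 − 7·6.1548 = 89.1664; MC(q_m) = 3 + 7·6.1548 = 46.0836.
Competitive q* = 9.2321, so Δq = 3.0773; wedge = 89.1664 − 46.0836 = 43.0828.
Deadweight loss = ½ × 3.0773 × 43.0828 = $66.29 thousand.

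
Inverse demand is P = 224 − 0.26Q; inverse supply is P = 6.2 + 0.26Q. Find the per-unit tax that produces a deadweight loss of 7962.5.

91

Competitive equilibrium: 224 − 0.26Q = 6.2 + 0.26Q → Q* = 418.8462, P* = 115.1.
A tax t gives ΔQ = t/0.52 and wedge t, so DWL = t²/1.04.
t²/1.04 = 7962.5 → t² = 8281 → t = 91.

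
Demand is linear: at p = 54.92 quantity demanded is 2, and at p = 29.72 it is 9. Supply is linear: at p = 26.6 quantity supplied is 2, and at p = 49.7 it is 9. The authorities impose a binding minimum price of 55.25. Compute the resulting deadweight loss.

Demand slope = (29.72 − 54.92)/(9 − 2) = −3.6, so p = 62.12 − 3.6q.
Supply slope = (49.7 − 26.6)/(9 − 2) = 3.3, so p = 20 + 3.3q.
Competitive equilibrium: 62.12 − 3.6q = 20 + 3.3q → q* = 6.1043, p* = 40.1443.
At the floor p = 55.25, quantity demanded = (62.12 − 55.25)/3.6 = 1.9083.
Sellers' marginal cost at q' = 1.9083: 20 + 3.3·1.9083 = 26.2974.
Δq = 6.1043 − 1.9083 = 4.196; wedge = 55.25 − 26.2974 = 28.9526.
Deadweight loss = ½ × 4.196 × 28.9526 = 60.74.

60.74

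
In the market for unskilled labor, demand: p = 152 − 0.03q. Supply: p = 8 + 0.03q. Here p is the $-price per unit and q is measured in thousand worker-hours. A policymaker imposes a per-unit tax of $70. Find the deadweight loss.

Competitive equilibrium: 152 − 0.03q = 8 + 0.03q → q* = 2400, p* = 80.
With the tax, the buyer price exceeds the seller price by 70: (152 − 0.03q) − (8 + 0.03q) = 70 → q' = 1233.3333.
Δq = 2400 − 1233.3333 = 1166.6667; the wedge equals the tax, 70.
The triangle = ½ × 1166.6667 × 70 = $40833.33 thousand.

$40833.33 thousand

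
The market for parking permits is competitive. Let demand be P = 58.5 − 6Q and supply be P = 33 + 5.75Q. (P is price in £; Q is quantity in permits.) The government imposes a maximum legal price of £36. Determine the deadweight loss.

Competitive equilibrium: 58.5 − 6Q = 33 + 5.75Q → Q* = 2.1702, P* = 45.4787.
At the ceiling P = 36, quantity supplied = (36 − 33)/5.75 = 0.5217.
Willingness to pay at Q' = 0.5217: 58.5 − 6·0.5217 = 55.3698.
ΔQ = 2.1702 − 0.5217 = 1.6485; wedge = 55.3698 − 36 = 19.3698.
The triangle = ½ × 1.6485 × 19.3698 = £15.97.

£15.97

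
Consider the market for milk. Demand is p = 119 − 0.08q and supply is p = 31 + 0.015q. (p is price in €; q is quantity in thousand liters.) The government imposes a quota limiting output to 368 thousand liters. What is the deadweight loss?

€14806.53 thousand

Competitive equilibrium: 119 − 0.08q = 31 + 0.015q → q* = 926.31579, p* = 44.89474.
At q = 368: demand price = 119 − 0.08·368 = 89.56; supply price = 31 + 0.015·368 = 36.52.
Δq = 926.31579 − 368 = 558.31579; wedge = 89.56 − 36.52 = 53.04.
The triangle = ½ × 558.31579 × 53.04 = €14806.53 thousand.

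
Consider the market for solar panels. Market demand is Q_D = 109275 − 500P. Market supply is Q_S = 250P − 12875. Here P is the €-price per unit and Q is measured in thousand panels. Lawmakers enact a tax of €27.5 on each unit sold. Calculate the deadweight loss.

In inverse form: demand P = 218.55 − 0.002Q, supply P = 51.5 + 0.004Q.
Competitive equilibrium: 218.55 − 0.002Q = 51.5 + 0.004Q → Q* = 27841.6667, P* = 162.8667.
With the tax, the buyer price exceeds the seller price by 27.5: (218.55 − 0.002Q) − (51.5 + 0.004Q) = 27.5 → Q' = 23258.3333.
ΔQ = 27841.6667 − 23258.3333 = 4583.3334; the wedge equals the tax, 27.5.
DWL = ½ × 4583.3334 × 27.5 = €63020.83 thousand.

€63020.83 thousand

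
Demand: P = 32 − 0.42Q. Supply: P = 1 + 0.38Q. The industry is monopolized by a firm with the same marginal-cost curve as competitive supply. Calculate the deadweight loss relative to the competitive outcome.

Competitive equilibrium: 32 − 0.42Q = 1 + 0.38Q → Q* = 38.75, P* = 15.725.
Marginal revenue: MR = 32 − 0.84Q. Set MR = MC: 32 − 0.84Q = 1 + 0.38Q → Q_m = 25.4098.
Price P_m = 32 − 0.42·25.4098 = 21.3279; MC(Q_m) = 1 + 0.38·25.4098 = 10.6557.
Competitive Q* = 38.75, so ΔQ = 13.3402; wedge = 21.3279 − 10.6557 = 10.6722.
DWL = ½ × 13.3402 × 10.6722 = 71.18.

71.18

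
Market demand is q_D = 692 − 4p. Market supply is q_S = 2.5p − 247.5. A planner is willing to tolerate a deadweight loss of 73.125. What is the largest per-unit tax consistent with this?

In inverse form: demand p = 173 − 0.25q, supply p = 99 + 0.4q.
Competitive equilibrium: 173 − 0.25q = 99 + 0.4q → q* = 113.8462, p* = 144.5385.
A tax t gives Δq = t/0.65 and wedge t, so DWL = t²/1.3.
t²/1.3 = 73.125 → t² = 95.0625 → t = 9.75.

9.75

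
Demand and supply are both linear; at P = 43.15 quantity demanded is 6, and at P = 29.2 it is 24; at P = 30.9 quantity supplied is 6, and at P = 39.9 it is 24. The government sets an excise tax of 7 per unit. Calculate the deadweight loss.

Demand slope = (29.2 − 43.15)/(24 − 6) = −0.775, so P = 47.8 − 0.775Q.
Supply slope = (39.9 − 30.9)/(24 − 6) = 0.5, so P = 27.9 + 0.5Q.
Competitive equilibrium: 47.8 − 0.775Q = 27.9 + 0.5Q → Q* = 15.6078, P* = 35.7039.
With the tax, the buyer price exceeds the seller price by 7: (47.8 − 0.775Q) − (27.9 + 0.5Q) = 7 → Q' = 10.1176.
ΔQ = 15.6078 − 10.1176 = 5.4902; the wedge equals the tax, 7.
The triangle = ½ × 5.4902 × 7 = 19.22.

19.22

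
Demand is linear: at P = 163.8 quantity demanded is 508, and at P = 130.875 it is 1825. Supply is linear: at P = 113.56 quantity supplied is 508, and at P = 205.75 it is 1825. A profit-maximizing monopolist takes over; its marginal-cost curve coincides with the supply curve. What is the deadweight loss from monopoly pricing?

Demand slope = (130.875 − 163.8)/(1825 − 508) = −0.025, so P = 176.5 − 0.025Q.
Supply slope = (205.75 − 113.56)/(1825 − 508) = 0.07, so P = 78 + 0.07Q.
Competitive equilibrium: 176.5 − 0.025Q = 78 + 0.07Q → Q* = 1036.84211, P* = 150.57895.
Marginal revenue: MR = 176.5 − 0.05Q. Set MR = MC: 176.5 − 0.05Q = 78 + 0.07Q → Q_m = 820.83333.
Price P_m = 176.5 − 0.025·820.83333 = 155.97917; MC(Q_m) = 78 + 0.07·820.83333 = 135.45833.
Competitive Q* = 1036.84211, so ΔQ = 216.00878; wedge = 155.97917 − 135.45833 = 20.52084.
The triangle = ½ × 216.00878 × 20.52084 = 2216.34.

2216.34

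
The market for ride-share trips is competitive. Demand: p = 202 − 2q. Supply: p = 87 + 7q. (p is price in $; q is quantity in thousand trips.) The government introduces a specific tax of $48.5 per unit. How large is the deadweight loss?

Competitive equilibrium: 202 − 2q = 87 + 7q → q* = 12.7778, p* = 176.4444.
With the tax, the buyer price exceeds the seller price by 48.5: (202 − 2q) − (87 + 7q) = 48.5 → q' = 7.3889.
Δq = 12.7778 − 7.3889 = 5.3889; the wedge equals the tax, 48.5.
DWL = ½ × 5.3889 × 48.5 = $130.68 thousand.

$130.68 thousand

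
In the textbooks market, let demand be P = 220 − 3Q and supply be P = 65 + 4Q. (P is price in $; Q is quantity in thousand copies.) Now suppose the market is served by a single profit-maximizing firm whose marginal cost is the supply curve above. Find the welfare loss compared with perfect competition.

$154.45 thousand

Competitive equilibrium: 220 − 3Q = 65 + 4Q → Q* = 22.1429, P* = 153.5714.
Marginal revenue: MR = 220 − 6Q. Set MR = MC: 220 − 6Q = 65 + 4Q → Q_m = 15.5.
Price P_m = 220 − 3·15.5 = 173.5; MC(Q_m) = 65 + 4·15.5 = 127.
Competitive Q* = 22.1429, so ΔQ = 6.6429; wedge = 173.5 − 127 = 46.5.
The triangle = ½ × 6.6429 × 46.5 = $154.45 thousand.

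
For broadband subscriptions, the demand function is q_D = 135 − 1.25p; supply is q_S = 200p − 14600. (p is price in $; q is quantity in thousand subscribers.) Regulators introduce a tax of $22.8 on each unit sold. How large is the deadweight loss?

In inverse form: demand p = 108 − 0.8q, supply p = 73 + 0.005q.
Competitive equilibrium: 108 − 0.8q = 73 + 0.005q → q* = 43.4783, p* = 73.2174.
With the tax, the buyer price exceeds the seller price by 22.8: (108 − 0.8q) − (73 + 0.005q) = 22.8 → q' = 15.1553.
Δq = 43.4783 − 15.1553 = 28.323; the wedge equals the tax, 22.8.
Welfare loss = ½ × 28.323 × 22.8 = $322.88 thousand.

$322.88 thousand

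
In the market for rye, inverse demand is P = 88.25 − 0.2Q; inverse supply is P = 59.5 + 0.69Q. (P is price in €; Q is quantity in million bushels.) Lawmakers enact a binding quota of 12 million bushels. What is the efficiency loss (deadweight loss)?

Competitive equilibrium: 88.25 − 0.2Q = 59.5 + 0.69Q → Q* = 32.3034, P* = 81.7893.
At Q = 12: demand price = 88.25 − 0.2·12 = 85.85; supply price = 59.5 + 0.69·12 = 67.78.
ΔQ = 32.3034 − 12 = 20.3034; wedge = 85.85 − 67.78 = 18.07.
DWL = ½ × 20.3034 × 18.07 = €183.44 million.

€183.44 million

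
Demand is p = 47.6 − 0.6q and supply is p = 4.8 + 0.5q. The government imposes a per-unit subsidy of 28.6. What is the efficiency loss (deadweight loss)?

Competitive equilibrium: 47.6 − 0.6q = 4.8 + 0.5q → q* = 38.9091, p* = 24.2545.
The subsidy lowers effective supply by 28.6: p = 0.5q − 23.8.
New quantity: 47.6 − 0.6q = 0.5q − 23.8 → q' = 64.9091.
Overproduction Δq = 64.9091 − 38.9091 = 26; wedge = subsidy = 28.6.
Deadweight loss = ½ × 26 × 28.6 = 371.80.

371.80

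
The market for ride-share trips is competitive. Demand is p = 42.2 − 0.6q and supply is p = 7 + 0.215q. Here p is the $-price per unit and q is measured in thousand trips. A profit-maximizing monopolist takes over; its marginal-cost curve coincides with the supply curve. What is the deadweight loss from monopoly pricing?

Competitive equilibrium: 42.2 − 0.6q = 7 + 0.215q → q* = 43.1902, p* = 16.2859.
Marginal revenue: MR = 42.2 − 1.2q. Set MR = MC: 42.2 − 1.2q = 7 + 0.215q → q_m = 24.8763.
Price p_m = 42.2 − 0.6·24.8763 = 27.2742; MC(q_m) = 7 + 0.215·24.8763 = 12.3484.
Competitive q* = 43.1902, so Δq = 18.3139; wedge = 27.2742 − 12.3484 = 14.9258.
DWL = ½ × 18.3139 × 14.9258 = $136.67 thousand.

$136.67 thousand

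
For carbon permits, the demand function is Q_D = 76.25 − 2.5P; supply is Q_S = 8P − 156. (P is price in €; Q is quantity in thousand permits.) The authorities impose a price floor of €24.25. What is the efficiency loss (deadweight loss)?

In inverse form: demand P = 30.5 − 0.4Q, supply P = 19.5 + 0.125Q.
Competitive equilibrium: 30.5 − 0.4Q = 19.5 + 0.125Q → Q* = 20.9524, P* = 22.119.
At the floor P = 24.25, quantity demanded = (30.5 − 24.25)/0.4 = 15.625.
Sellers' marginal cost at Q' = 15.625: 19.5 + 0.125·15.625 = 21.4531.
ΔQ = 20.9524 − 15.625 = 5.3274; wedge = 24.25 − 21.4531 = 2.7969.
Deadweight loss = ½ × 5.3274 × 2.7969 = €7.45 thousand.

€7.45 thousand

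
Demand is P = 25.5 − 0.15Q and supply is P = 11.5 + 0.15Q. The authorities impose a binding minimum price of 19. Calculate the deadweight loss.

1.67

Competitive equilibrium: 25.5 − 0.15Q = 11.5 + 0.15Q → Q* = 46.6667, P* = 18.5.
At the floor P = 19, quantity demanded = (25.5 − 19)/0.15 = 43.3333.
Sellers' marginal cost at Q' = 43.3333: 11.5 + 0.15·43.3333 = 18.
ΔQ = 46.6667 − 43.3333 = 3.3334; wedge = 19 − 18 = 1.
The triangle = ½ × 3.3334 × 1 = 1.67.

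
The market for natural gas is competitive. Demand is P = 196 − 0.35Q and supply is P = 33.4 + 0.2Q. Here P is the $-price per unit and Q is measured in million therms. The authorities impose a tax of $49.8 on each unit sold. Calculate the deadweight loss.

$2254.58 million

Competitive equilibrium: 196 − 0.35Q = 33.4 + 0.2Q → Q* = 295.6364, P* = 92.5273.
With the tax, the buyer price exceeds the seller price by 49.8: (196 − 0.35Q) − (33.4 + 0.2Q) = 49.8 → Q' = 205.0909.
ΔQ = 295.6364 − 205.0909 = 90.5455; the wedge equals the tax, 49.8.
The triangle = ½ × 90.5455 × 49.8 = $2254.58 million.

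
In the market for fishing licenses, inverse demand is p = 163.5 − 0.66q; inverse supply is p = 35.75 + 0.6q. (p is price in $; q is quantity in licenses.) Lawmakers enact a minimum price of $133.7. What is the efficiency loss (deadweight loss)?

$1992.46

Competitive equilibrium: 163.5 − 0.66q = 35.75 + 0.6q → q* = 101.38889, p* = 96.58333.
At the floor p = 133.7, quantity demanded = (163.5 − 133.7)/0.66 = 45.15152.
Sellers' marginal cost at q' = 45.15152: 35.75 + 0.6·45.15152 = 62.84091.
Δq = 101.38889 − 45.15152 = 56.23737; wedge = 133.7 − 62.84091 = 70.85909.
Deadweight loss = ½ × 56.23737 × 70.85909 = $1992.46.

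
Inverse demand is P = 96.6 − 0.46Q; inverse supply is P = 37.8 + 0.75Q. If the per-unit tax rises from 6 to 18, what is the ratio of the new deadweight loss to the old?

Competitive equilibrium: 96.6 − 0.46Q = 37.8 + 0.75Q → Q* = 48.595, P* = 74.2463.
For a per-unit tax t: ΔQ = t/1.21, so DWL = ½·t·(t/1.21) = t²/2.42.
At t = 6: DWL = 14.876. At t = 18: DWL = 133.884.
Ratio = (18/6)² = 9.

9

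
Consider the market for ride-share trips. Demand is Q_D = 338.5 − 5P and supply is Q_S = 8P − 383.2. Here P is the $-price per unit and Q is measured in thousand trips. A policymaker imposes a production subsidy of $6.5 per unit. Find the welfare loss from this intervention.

In inverse form: demand P = 67.7 − 0.2Q, supply P = 47.9 + 0.125Q.
Competitive equilibrium: 67.7 − 0.2Q = 47.9 + 0.125Q → Q* = 60.9231, P* = 55.5154.
The subsidy lowers effective supply by 6.5: P = 41.4 + 0.125Q.
New quantity: 67.7 − 0.2Q = 41.4 + 0.125Q → Q' = 80.9231.
Overproduction ΔQ = 80.9231 − 60.9231 = 20; wedge = subsidy = 6.5.
The triangle = ½ × 20 × 6.5 = $65 thousand.

$65 thousand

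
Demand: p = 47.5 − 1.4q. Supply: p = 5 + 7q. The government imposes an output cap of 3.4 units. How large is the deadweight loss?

Competitive equilibrium: 47.5 − 1.4q = 5 + 7q → q* = 5.0595, p* = 40.4167.
At q = 3.4: demand price = 47.5 − 1.4·3.4 = 42.74; supply price = 5 + 7·3.4 = 28.8.
Δq = 5.0595 − 3.4 = 1.6595; wedge = 42.74 − 28.8 = 13.94.
Welfare loss = ½ × 1.6595 × 13.94 = 11.57.

11.57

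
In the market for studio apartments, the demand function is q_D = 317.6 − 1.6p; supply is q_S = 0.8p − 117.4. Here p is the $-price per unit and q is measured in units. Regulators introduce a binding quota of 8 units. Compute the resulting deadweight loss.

In inverse form: demand p = 198.5 − 0.625q, supply p = 146.75 + 1.25q.
Competitive equilibrium: 198.5 − 0.625q = 146.75 + 1.25q → q* = 27.6, p* = 181.25.
At q = 8: demand price = 198.5 − 0.625·8 = 193.5; supply price = 146.75 + 1.25·8 = 156.75.
Δq = 27.6 − 8 = 19.6; wedge = 193.5 − 156.75 = 36.75.
Welfare loss = ½ × 19.6 × 36.75 = $360.15.

$360.15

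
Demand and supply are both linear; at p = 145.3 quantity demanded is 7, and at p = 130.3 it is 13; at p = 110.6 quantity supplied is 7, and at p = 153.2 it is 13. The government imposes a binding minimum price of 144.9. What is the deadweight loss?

57.28

Demand slope = (130.3 − 145.3)/(13 − 7) = −2.5, so p = 162.8 − 2.5q.
Supply slope = (153.2 − 110.6)/(13 − 7) = 7.1, so p = 60.9 + 7.1q.
Competitive equilibrium: 162.8 − 2.5q = 60.9 + 7.1q → q* = 10.6146, p* = 136.2635.
At the floor p = 144.9, quantity demanded = (162.8 − 144.9)/2.5 = 7.16.
Sellers' marginal cost at q' = 7.16: 60.9 + 7.1·7.16 = 111.736.
Δq = 10.6146 − 7.16 = 3.4546; wedge = 144.9 − 111.736 = 33.164.
Welfare loss = ½ × 3.4546 × 33.164 = 57.28.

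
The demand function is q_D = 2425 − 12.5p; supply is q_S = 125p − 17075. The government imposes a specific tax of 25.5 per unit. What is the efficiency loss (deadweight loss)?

In inverse form: demand p = 194 − 0.08q, supply p = 136.6 + 0.008q.
Competitive equilibrium: 194 − 0.08q = 136.6 + 0.008q → q* = 652.2727, p* = 141.8182.
With the tax, the buyer price exceeds the seller price by 25.5: (194 − 0.08q) − (136.6 + 0.008q) = 25.5 → q' = 362.5.
Δq = 652.2727 − 362.5 = 289.7727; the wedge equals the tax, 25.5.
Welfare loss = ½ × 289.7727 × 25.5 = 3694.60.

3694.60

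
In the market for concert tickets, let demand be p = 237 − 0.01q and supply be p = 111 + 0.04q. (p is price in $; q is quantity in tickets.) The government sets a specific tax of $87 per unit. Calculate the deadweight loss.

Competitive equilibrium: 237 − 0.01q = 111 + 0.04q → q* = 2520, p* = 211.8.
With the tax, the buyer price exceeds the seller price by 87: (237 − 0.01q) − (111 + 0.04q) = 87 → q' = 780.
Δq = 2520 − 780 = 1740; the wedge equals the tax, 87.
The triangle = ½ × 1740 × 87 = $75690.

$75690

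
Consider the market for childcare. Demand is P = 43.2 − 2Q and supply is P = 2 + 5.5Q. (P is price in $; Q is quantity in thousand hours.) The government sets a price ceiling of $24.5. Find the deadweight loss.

$7.38 thousand

Competitive equilibrium: 43.2 − 2Q = 2 + 5.5Q → Q* = 5.4933, P* = 32.2133.
At the ceiling P = 24.5, quantity supplied = (24.5 − 2)/5.5 = 4.0909.
Willingness to pay at Q' = 4.0909: 43.2 − 2·4.0909 = 35.0182.
ΔQ = 5.4933 − 4.0909 = 1.4024; wedge = 35.0182 − 24.5 = 10.5182.
Welfare loss = ½ × 1.4024 × 10.5182 = $7.38 thousand.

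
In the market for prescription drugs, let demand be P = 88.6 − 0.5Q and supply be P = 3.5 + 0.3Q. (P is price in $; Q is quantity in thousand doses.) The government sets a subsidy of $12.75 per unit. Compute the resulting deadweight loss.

$101.60 thousand

Competitive equilibrium: 88.6 − 0.5Q = 3.5 + 0.3Q → Q* = 106.375, P* = 35.4125.
The subsidy lowers effective supply by 12.75: P = 0.3Q − 9.25.
New quantity: 88.6 − 0.5Q = 0.3Q − 9.25 → Q' = 122.3125.
Overproduction ΔQ = 122.3125 − 106.375 = 15.9375; wedge = subsidy = 12.75.
Deadweight loss = ½ × 15.9375 × 12.75 = $101.60 thousand.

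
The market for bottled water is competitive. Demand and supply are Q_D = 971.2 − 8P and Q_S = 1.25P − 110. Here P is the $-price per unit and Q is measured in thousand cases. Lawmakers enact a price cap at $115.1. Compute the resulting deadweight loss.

In inverse form: demand P = 121.4 − 0.125Q, supply P = 88 + 0.8Q.
Competitive equilibrium: 121.4 − 0.125Q = 88 + 0.8Q → Q* = 36.1081, P* = 116.8865.
At the ceiling P = 115.1, quantity supplied = (115.1 − 88)/0.8 = 33.875.
Willingness to pay at Q' = 33.875: 121.4 − 0.125·33.875 = 117.1656.
ΔQ = 36.1081 − 33.875 = 2.2331; wedge = 117.1656 − 115.1 = 2.0656.
DWL = ½ × 2.2331 × 2.0656 = $2.31 thousand.

$2.31 thousand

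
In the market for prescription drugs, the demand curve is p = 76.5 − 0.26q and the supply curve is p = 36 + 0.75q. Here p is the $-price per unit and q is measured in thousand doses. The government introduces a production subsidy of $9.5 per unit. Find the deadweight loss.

$44.68 thousand

Competitive equilibrium: 76.5 − 0.26q = 36 + 0.75q → q* = 40.099, p* = 66.0743.
The subsidy lowers effective supply by 9.5: p = 26.5 + 0.75q.
New quantity: 76.5 − 0.26q = 26.5 + 0.75q → q' = 49.505.
Overproduction Δq = 49.505 − 40.099 = 9.406; wedge = subsidy = 9.5.
The triangle = ½ × 9.406 × 9.5 = $44.68 thousand.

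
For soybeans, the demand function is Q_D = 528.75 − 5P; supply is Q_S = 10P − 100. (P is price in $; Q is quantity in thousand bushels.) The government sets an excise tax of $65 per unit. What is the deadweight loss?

In inverse form: demand P = 105.75 − 0.2Q, supply P = 10 + 0.1Q.
Competitive equilibrium: 105.75 − 0.2Q = 10 + 0.1Q → Q* = 319.1667, P* = 41.9167.
With the tax, the buyer price exceeds the seller price by 65: (105.75 − 0.2Q) − (10 + 0.1Q) = 65 → Q' = 102.5.
ΔQ = 319.1667 − 102.5 = 216.6667; the wedge equals the tax, 65.
The triangle = ½ × 216.6667 × 65 = $7041.67 thousand.

$7041.67 thousand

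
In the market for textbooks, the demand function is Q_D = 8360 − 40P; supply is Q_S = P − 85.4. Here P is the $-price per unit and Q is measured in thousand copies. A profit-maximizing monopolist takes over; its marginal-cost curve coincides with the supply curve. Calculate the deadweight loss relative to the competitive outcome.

$4.22 thousand

In inverse form: demand P = 209 − 0.025Q, supply P = 85.4 + Q.
Competitive equilibrium: 209 − 0.025Q = 85.4 + Q → Q* = 120.5854, P* = 205.9854.
Marginal revenue: MR = 209 − 0.05Q. Set MR = MC: 209 − 0.05Q = 85.4 + Q → Q_m = 117.7143.
Price P_m = 209 − 0.025·117.7143 = 206.0571; MC(Q_m) = 85.4 + 1·117.7143 = 203.1143.
Competitive Q* = 120.5854, so ΔQ = 2.8711; wedge = 206.0571 − 203.1143 = 2.9428.
Deadweight loss = ½ × 2.8711 × 2.9428 = $4.22 thousand.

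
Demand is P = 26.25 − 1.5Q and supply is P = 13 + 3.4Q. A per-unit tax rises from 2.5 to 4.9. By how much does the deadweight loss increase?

1.81

Competitive equilibrium: 26.25 − 1.5Q = 13 + 3.4Q → Q* = 2.7041, P* = 22.1939.
For a per-unit tax t: ΔQ = t/4.9, so DWL = ½·t·(t/4.9) = t²/9.8.
At t = 2.5: DWL = 0.638. At t = 4.9: DWL = 2.45.
Increase = 2.45 − 0.638 = 1.81.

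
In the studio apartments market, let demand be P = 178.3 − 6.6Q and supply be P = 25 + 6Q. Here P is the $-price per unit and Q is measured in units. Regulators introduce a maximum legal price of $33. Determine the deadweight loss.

$739.375

Competitive equilibrium: 178.3 − 6.6Q = 25 + 6Q → Q* = 12.166667, P* = 98.
At the ceiling P = 33, quantity supplied = (33 − 25)/6 = 1.333333.
Willingness to pay at Q' = 1.333333: 178.3 − 6.6·1.333333 = 169.500002.
ΔQ = 12.166667 − 1.333333 = 10.833334; wedge = 169.500002 − 33 = 136.500002.
DWL = ½ × 10.833334 × 136.500002 = $739.375.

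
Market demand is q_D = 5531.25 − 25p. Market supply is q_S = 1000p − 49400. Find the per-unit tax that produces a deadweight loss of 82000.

In inverse form: demand p = 221.25 − 0.04q, supply p = 49.4 + 0.001q.
Competitive equilibrium: 221.25 − 0.04q = 49.4 + 0.001q → q* = 4191.4634, p* = 53.5915.
A tax t gives Δq = t/0.041 and wedge t, so DWL = t²/0.082.
t²/0.082 = 82000 → t² = 6724 → t = 82.

82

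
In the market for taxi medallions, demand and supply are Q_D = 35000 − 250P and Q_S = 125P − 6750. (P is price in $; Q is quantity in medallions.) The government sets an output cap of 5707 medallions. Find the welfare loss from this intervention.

$12783.76

In inverse form: demand P = 140 − 0.004Q, supply P = 54 + 0.008Q.
Competitive equilibrium: 140 − 0.004Q = 54 + 0.008Q → Q* = 7166.6667, P* = 111.3333.
At Q = 5707: demand price = 140 − 0.004·5707 = 117.172; supply price = 54 + 0.008·5707 = 99.656.
ΔQ = 7166.6667 − 5707 = 1459.6667; wedge = 117.172 − 99.656 = 17.516.
DWL = ½ × 1459.6667 × 17.516 = $12783.76.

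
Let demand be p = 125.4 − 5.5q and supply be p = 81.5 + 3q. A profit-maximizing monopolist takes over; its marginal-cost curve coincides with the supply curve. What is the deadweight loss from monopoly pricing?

17.50

Competitive equilibrium: 125.4 − 5.5q = 81.5 + 3q → q* = 5.1647, p* = 96.9941.
Marginal revenue: MR = 125.4 − 11q. Set MR = MC: 125.4 − 11q = 81.5 + 3q → q_m = 3.1357.
Price p_m = 125.4 − 5.5·3.1357 = 108.1537; MC(q_m) = 81.5 + 3·3.1357 = 90.9071.
Competitive q* = 5.1647, so Δq = 2.029; wedge = 108.1537 − 90.9071 = 17.2466.
Deadweight loss = ½ × 2.029 × 17.2466 = 17.50.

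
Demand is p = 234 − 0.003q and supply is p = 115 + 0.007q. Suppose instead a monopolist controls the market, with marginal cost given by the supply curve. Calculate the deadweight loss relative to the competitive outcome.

Competitive equilibrium: 234 − 0.003q = 115 + 0.007q → q* = 11900, p* = 198.3.
Marginal revenue: MR = 234 − 0.006q. Set MR = MC: 234 − 0.006q = 115 + 0.007q → q_m = 9153.8461538.
Price p_m = 234 − 0.003·9153.8461538 = 206.5384615; MC(q_m) = 115 + 0.007·9153.8461538 = 179.0769231.
Competitive q* = 11900, so Δq = 2746.1538462; wedge = 206.5384615 − 179.0769231 = 27.4615384.
The triangle = ½ × 2746.1538462 × 27.4615384 = 37706.80.

37706.80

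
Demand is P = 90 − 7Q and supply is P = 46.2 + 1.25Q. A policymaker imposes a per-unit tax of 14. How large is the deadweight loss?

11.88

Competitive equilibrium: 90 − 7Q = 46.2 + 1.25Q → Q* = 5.3091, P* = 52.8364.
With the tax, the buyer price exceeds the seller price by 14: (90 − 7Q) − (46.2 + 1.25Q) = 14 → Q' = 3.6121.
ΔQ = 5.3091 − 3.6121 = 1.697; the wedge equals the tax, 14.
Deadweight loss = ½ × 1.697 × 14 = 11.88.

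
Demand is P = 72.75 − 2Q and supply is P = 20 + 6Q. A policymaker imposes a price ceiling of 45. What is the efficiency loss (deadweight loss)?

23.56

Competitive equilibrium: 72.75 − 2Q = 20 + 6Q → Q* = 6.5938, P* = 59.5625.
At the ceiling P = 45, quantity supplied = (45 − 20)/6 = 4.1667.
Willingness to pay at Q' = 4.1667: 72.75 − 2·4.1667 = 64.4166.
ΔQ = 6.5938 − 4.1667 = 2.4271; wedge = 64.4166 − 45 = 19.4166.
DWL = ½ × 2.4271 × 19.4166 = 23.56.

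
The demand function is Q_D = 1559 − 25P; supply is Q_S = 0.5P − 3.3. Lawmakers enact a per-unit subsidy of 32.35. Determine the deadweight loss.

In inverse form: demand P = 62.36 − 0.04Q, supply P = 6.6 + 2Q.
Competitive equilibrium: 62.36 − 0.04Q = 6.6 + 2Q → Q* = 27.3333, P* = 61.2667.
The subsidy lowers effective supply by 32.35: P = 2Q − 25.75.
New quantity: 62.36 − 0.04Q = 2Q − 25.75 → Q' = 43.1912.
Overproduction ΔQ = 43.1912 − 27.3333 = 15.8579; wedge = subsidy = 32.35.
The triangle = ½ × 15.8579 × 32.35 = 256.50.

256.50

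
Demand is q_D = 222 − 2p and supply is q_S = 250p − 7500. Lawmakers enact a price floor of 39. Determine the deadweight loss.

70.40

In inverse form: demand p = 111 − 0.5q, supply p = 30 + 0.004q.
Competitive equilibrium: 111 − 0.5q = 30 + 0.004q → q* = 160.7143, p* = 30.6429.
At the floor p = 39, quantity demanded = (111 − 39)/0.5 = 144.
Sellers' marginal cost at q' = 144: 30 + 0.004·144 = 30.576.
Δq = 160.7143 − 144 = 16.7143; wedge = 39 − 30.576 = 8.424.
The triangle = ½ × 16.7143 × 8.424 = 70.40.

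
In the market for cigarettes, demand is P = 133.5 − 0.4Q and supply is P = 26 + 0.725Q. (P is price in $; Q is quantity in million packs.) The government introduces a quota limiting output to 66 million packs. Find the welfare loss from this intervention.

Competitive equilibrium: 133.5 − 0.4Q = 26 + 0.725Q → Q* = 95.5556, P* = 95.2778.
At Q = 66: demand price = 133.5 − 0.4·66 = 107.1; supply price = 26 + 0.725·66 = 73.85.
ΔQ = 95.5556 − 66 = 29.5556; wedge = 107.1 − 73.85 = 33.25.
Deadweight loss = ½ × 29.5556 × 33.25 = $491.36 million.

$491.36 million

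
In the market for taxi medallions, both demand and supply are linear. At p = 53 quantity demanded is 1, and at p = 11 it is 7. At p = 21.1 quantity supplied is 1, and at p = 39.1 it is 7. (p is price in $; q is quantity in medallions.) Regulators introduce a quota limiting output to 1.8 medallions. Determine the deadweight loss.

$28.56

Demand slope = (11 − 53)/(7 − 1) = −7, so p = 60 − 7q.
Supply slope = (39.1 − 21.1)/(7 − 1) = 3, so p = 18.1 + 3q.
Competitive equilibrium: 60 − 7q = 18.1 + 3q → q* = 4.19, p* = 30.67.
At q = 1.8: demand price = 60 − 7·1.8 = 47.4; supply price = 18.1 + 3·1.8 = 23.5.
Δq = 4.19 − 1.8 = 2.39; wedge = 47.4 − 23.5 = 23.9.
The triangle = ½ × 2.39 × 23.9 = $28.56.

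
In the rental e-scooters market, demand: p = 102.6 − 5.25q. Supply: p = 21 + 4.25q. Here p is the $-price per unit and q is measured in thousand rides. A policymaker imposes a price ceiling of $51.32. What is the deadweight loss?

$10.06 thousand

Competitive equilibrium: 102.6 − 5.25q = 21 + 4.25q → q* = 8.5895, p* = 57.5053.
At the ceiling p = 51.32, quantity supplied = (51.32 − 21)/4.25 = 7.1341.
Willingness to pay at q' = 7.1341: 102.6 − 5.25·7.1341 = 65.146.
Δq = 8.5895 − 7.1341 = 1.4554; wedge = 65.146 − 51.32 = 13.826.
Deadweight loss = ½ × 1.4554 × 13.826 = $10.06 thousand.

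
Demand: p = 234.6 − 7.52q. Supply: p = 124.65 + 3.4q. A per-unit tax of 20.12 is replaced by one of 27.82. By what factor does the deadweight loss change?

Competitive equilibrium: 234.6 − 7.52q = 124.65 + 3.4q → q* = 10.0687, p* = 158.8835.
For a per-unit tax t: Δq = t/10.92, so DWL = ½·t·(t/10.92) = t²/21.84.
At t = 20.12: DWL = 18.535. At t = 27.82: DWL = 35.437.
Ratio = (27.82/20.12)² = 1.912.

1.912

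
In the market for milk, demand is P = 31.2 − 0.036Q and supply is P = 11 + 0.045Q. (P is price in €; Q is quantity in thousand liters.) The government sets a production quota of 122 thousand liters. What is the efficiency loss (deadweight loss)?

€657.17 thousand

Competitive equilibrium: 31.2 − 0.036Q = 11 + 0.045Q → Q* = 249.3827, P* = 22.2222.
At Q = 122: demand price = 31.2 − 0.036·122 = 26.808; supply price = 11 + 0.045·122 = 16.49.
ΔQ = 249.3827 − 122 = 127.3827; wedge = 26.808 − 16.49 = 10.318.
The triangle = ½ × 127.3827 × 10.318 = €657.17 thousand.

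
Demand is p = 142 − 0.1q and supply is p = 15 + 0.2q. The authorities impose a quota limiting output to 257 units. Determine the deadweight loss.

4150.02

Competitive equilibrium: 142 − 0.1q = 15 + 0.2q → q* = 423.3333, p* = 99.6667.
At q = 257: demand price = 142 − 0.1·257 = 116.3; supply price = 15 + 0.2·257 = 66.4.
Δq = 423.3333 − 257 = 166.3333; wedge = 116.3 − 66.4 = 49.9.
Deadweight loss = ½ × 166.3333 × 49.9 = 4150.02.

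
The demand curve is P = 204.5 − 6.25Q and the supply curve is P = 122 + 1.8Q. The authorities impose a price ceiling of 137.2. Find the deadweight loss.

13.10

Competitive equilibrium: 204.5 − 6.25Q = 122 + 1.8Q → Q* = 10.2484, P* = 140.4472.
At the ceiling P = 137.2, quantity supplied = (137.2 − 122)/1.8 = 8.4444.
Willingness to pay at Q' = 8.4444: 204.5 − 6.25·8.4444 = 151.7225.
ΔQ = 10.2484 − 8.4444 = 1.804; wedge = 151.7225 − 137.2 = 14.5225.
The triangle = ½ × 1.804 × 14.5225 = 13.10.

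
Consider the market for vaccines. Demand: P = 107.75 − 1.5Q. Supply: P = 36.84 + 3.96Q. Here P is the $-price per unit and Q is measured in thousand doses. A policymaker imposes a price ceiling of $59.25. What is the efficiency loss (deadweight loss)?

Competitive equilibrium: 107.75 − 1.5Q = 36.84 + 3.96Q → Q* = 12.9872, P* = 88.2692.
At the ceiling P = 59.25, quantity supplied = (59.25 − 36.84)/3.96 = 5.6591.
Willingness to pay at Q' = 5.6591: 107.75 − 1.5·5.6591 = 99.2614.
ΔQ = 12.9872 − 5.6591 = 7.3281; wedge = 99.2614 − 59.25 = 40.0114.
The triangle = ½ × 7.3281 × 40.0114 = $146.60 thousand.

$146.60 thousand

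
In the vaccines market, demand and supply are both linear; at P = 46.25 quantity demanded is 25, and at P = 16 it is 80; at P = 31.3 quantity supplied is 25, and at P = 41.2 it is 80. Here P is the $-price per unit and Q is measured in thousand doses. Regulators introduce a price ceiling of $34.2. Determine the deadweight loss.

$6.97 thousand

Demand slope = (16 − 46.25)/(80 − 25) = −0.55, so P = 60 − 0.55Q.
Supply slope = (41.2 − 31.3)/(80 − 25) = 0.18, so P = 26.8 + 0.18Q.
Competitive equilibrium: 60 − 0.55Q = 26.8 + 0.18Q → Q* = 45.4795, P* = 34.9863.
At the ceiling P = 34.2, quantity supplied = (34.2 − 26.8)/0.18 = 41.1111.
Willingness to pay at Q' = 41.1111: 60 − 0.55·41.1111 = 37.3889.
ΔQ = 45.4795 − 41.1111 = 4.3684; wedge = 37.3889 − 34.2 = 3.1889.
Deadweight loss = ½ × 4.3684 × 3.1889 = $6.97 thousand.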